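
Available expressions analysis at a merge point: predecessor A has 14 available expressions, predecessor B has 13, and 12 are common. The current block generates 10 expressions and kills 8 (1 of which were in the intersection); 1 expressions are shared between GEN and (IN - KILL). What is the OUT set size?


IN = intersection of predecessors = 12
IN - KILL = 12 - 1 = 11
|OUT| = |GEN| + |IN - KILL| - |GEN ∩ (IN - KILL)| = 10 + 11 - 1 = 20

20


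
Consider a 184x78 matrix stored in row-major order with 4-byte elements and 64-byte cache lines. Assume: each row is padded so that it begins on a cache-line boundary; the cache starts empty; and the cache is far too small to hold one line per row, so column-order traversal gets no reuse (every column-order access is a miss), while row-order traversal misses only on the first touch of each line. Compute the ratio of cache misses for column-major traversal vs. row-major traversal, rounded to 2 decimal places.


Each row occupies 78 * 4 = 312 bytes and starts on a line boundary, so it spans ceil(312 / 64) = 5 cache lines.
Row-major traversal misses (one per line touched): 184 * ceil(78 * 4 / 64) = 920
Column-major traversal misses (no reuse, every access misses): 184 * 78 = 14352
Ratio = 14352 / 920 = 15.6

15.6


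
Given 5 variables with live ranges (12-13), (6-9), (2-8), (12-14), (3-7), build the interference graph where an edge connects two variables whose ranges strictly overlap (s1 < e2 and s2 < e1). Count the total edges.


Check all pairs for overlapping intervals.
Two intervals (s1,e1) and (s2,e2) overlap if s1 < e2 and s2 < e1.
v0 (12-13) vs v1..v4: overlaps v3 -> 1
v1 (6-9) vs v2..v4: overlaps v2, v4 -> 2
v2 (2-8) vs v3..v4: overlaps v4 -> 1
v3 (12-14) vs v4: overlaps none -> 0
Total overlapping pairs = 1 + 2 + 1 + 0 = 4

4


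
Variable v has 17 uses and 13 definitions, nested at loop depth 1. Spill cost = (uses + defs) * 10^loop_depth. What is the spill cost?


uses + defs = 17 + 13 = 30
10^1 = 10
Spill cost = 30 * 10 = 300

300


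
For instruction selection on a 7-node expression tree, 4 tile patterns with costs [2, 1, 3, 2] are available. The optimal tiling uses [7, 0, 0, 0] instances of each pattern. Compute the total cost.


Total cost = sum(count_i * cost_i)
= 7*2 + 0*1 + 0*3 + 0*2
= 14

14


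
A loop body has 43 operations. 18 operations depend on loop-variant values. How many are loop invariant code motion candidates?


Invariant candidates = total - loop-dependent
= 43 - 18 = 25

25


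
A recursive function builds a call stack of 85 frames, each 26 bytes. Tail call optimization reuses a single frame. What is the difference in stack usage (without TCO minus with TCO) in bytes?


Without TCO: 85 * 26 = 2210 bytes
With TCO: reuse 1 frame = 26 bytes
Savings = 2210 - 26 = 2184

2184


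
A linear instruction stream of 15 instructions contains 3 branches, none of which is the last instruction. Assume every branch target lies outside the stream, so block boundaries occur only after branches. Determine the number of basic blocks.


With no in-sequence branch targets, the leaders are the first instruction plus the instruction after each branch.
Number of basic blocks = branches + 1
= 3 + 1 = 4

4


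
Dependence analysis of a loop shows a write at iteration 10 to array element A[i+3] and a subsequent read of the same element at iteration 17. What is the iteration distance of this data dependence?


Distance = read iteration - write iteration
= 17 - 10 = 7

7


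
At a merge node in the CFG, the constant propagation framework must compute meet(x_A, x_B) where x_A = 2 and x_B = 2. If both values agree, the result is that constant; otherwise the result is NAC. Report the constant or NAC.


Meet operation: if both paths give the same constant, result is that constant; if they differ, result is NAC (not-a-constant).
Path A: 2, Path B: 2 -> equal
Result: constant -> 2

2


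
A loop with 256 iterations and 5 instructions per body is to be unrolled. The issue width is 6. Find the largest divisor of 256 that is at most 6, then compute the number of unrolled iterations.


Largest divisor of 256 <= 6 is 4
New iterations = 256 / 4 = 64

64


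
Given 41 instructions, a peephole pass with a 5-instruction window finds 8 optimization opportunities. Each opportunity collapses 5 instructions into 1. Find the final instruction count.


Each match removes 4 instructions.
Total removed = 8 * 4 = 32
Remaining = 41 - 32 = 9

9


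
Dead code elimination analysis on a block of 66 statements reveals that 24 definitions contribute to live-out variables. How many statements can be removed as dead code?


Dead code = total statements - live definitions
= 66 - 24 = 42

42


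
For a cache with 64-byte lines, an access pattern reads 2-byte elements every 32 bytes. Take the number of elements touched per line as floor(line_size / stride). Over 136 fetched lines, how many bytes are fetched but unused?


Elements per line = floor(64 / 32) = 2
Bytes used per line = 2 * 2 = 4
Wasted per line = 64 - 4 = 60
Total wasted = 60 * 136 = 8160

8160


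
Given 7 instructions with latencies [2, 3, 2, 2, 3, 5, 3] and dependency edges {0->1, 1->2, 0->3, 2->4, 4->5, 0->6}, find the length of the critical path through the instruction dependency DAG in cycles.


Compute longest path through dependency graph: dist(Ik) = max over predecessors of dist + latency(Ik).
dist(I0) = latency 2 = 2
dist(I1) = dist(I0) + 3 = 2 + 3 = 5
dist(I2) = dist(I1) + 2 = 5 + 2 = 7
dist(I3) = dist(I0) + 2 = 2 + 2 = 4
dist(I4) = dist(I2) + 3 = 7 + 3 = 10
dist(I5) = dist(I4) + 5 = 10 + 5 = 15
dist(I6) = dist(I0) + 3 = 2 + 3 = 5
Critical path = max dist = 15

15


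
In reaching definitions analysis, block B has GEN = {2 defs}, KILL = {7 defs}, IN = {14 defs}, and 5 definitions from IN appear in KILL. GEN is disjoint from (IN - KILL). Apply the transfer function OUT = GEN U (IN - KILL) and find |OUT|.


IN - KILL: 14 - 5 = 9 surviving definitions
OUT = GEN + surviving = 2 + 9 = 11

11


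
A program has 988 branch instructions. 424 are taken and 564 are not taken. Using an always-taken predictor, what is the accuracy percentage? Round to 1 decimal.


Predictor: always-taken
Correct predictions = 424
Accuracy = 424 / 988 * 100 = 42.9%

42.9


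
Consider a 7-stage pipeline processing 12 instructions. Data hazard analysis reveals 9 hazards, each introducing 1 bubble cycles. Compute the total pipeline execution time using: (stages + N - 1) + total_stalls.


Base cycles = 7 + 12 - 1 = 18
Total stalls = 9 * 1 = 9
Total = 18 + 9 = 27

27


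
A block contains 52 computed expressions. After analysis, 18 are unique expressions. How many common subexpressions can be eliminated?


CSE count = total expressions - unique expressions
= 52 - 18 = 34

34


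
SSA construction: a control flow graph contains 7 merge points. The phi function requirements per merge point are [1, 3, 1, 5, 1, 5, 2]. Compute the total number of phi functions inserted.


Total phi functions = sum of phi functions at each join node
= 1 + 3 + 1 + 5 + 1 + 5 + 2 = 18

18


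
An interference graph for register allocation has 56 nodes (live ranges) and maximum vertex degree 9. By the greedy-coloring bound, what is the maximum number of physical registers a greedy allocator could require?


Greedy coloring never needs more than (max_degree + 1) colors: when coloring a vertex, at most max_degree neighbors are already colored.
Upper bound = 9 + 1 = 10

10


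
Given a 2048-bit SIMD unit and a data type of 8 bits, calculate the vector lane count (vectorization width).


Width = SIMD bits / data type bits
= 2048 / 8 = 256

256


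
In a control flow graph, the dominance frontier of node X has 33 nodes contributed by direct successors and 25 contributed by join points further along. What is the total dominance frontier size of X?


DF(X) = direct successor contributions + join point contributions
= 33 + 25 = 58

58


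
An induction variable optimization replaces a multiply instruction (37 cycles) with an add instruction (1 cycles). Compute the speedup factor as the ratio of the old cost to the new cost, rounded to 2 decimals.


Ratio = mult_cost / add_cost = 37 / 1 = 37.0

37.0


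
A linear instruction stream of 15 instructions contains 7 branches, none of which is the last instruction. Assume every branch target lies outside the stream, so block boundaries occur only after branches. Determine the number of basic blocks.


With no in-sequence branch targets, the leaders are the first instruction plus the instruction after each branch.
Number of basic blocks = branches + 1
= 7 + 1 = 8

8


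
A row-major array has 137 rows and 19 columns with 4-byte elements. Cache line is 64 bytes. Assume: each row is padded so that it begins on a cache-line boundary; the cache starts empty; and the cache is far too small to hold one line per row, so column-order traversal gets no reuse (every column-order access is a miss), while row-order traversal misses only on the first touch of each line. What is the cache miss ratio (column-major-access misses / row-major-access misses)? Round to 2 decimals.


Each row occupies 19 * 4 = 76 bytes and starts on a line boundary, so it spans ceil(76 / 64) = 2 cache lines.
Row-major traversal misses (one per line touched): 137 * ceil(19 * 4 / 64) = 274
Column-major traversal misses (no reuse, every access misses): 137 * 19 = 2603
Ratio = 2603 / 274 = 9.5

9.5


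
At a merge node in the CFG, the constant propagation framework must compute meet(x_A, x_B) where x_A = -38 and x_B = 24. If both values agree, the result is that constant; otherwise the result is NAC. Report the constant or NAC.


Meet operation: if both paths give the same constant, result is that constant; if they differ, result is NAC (not-a-constant).
Path A: -38, Path B: 24 -> differ
Result: not-a-constant -> NAC

NAC


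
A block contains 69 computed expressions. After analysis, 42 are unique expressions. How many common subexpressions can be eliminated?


CSE count = total expressions - unique expressions
= 69 - 42 = 27

27


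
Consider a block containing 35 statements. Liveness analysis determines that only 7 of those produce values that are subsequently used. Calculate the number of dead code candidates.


Dead code = total statements - live definitions
= 35 - 7 = 28

28


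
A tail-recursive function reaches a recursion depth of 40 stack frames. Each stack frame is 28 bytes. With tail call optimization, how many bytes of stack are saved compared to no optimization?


Without TCO: 40 * 28 = 1120 bytes
With TCO: reuse 1 frame = 28 bytes
Savings = 1120 - 28 = 1092

1092


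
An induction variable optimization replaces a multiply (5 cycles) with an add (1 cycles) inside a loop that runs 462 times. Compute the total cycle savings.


Per-iteration saving = 5 - 1 = 4
Total saved = 462 * 4 = 1848

1848


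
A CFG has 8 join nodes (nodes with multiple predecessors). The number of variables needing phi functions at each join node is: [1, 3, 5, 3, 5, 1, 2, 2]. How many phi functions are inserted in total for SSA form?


Total phi functions = sum of phi functions at each join node
= 1 + 3 + 5 + 3 + 5 + 1 + 2 + 2 = 22

22


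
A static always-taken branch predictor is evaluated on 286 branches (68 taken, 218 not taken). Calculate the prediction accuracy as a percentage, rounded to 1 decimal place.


Predictor: always-taken
Correct predictions = 68
Accuracy = 68 / 286 * 100 = 23.8%

23.8


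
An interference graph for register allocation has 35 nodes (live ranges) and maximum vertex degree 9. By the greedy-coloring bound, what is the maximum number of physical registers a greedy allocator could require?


Greedy coloring never needs more than (max_degree + 1) colors: when coloring a vertex, at most max_degree neighbors are already colored.
Upper bound = 9 + 1 = 10

10


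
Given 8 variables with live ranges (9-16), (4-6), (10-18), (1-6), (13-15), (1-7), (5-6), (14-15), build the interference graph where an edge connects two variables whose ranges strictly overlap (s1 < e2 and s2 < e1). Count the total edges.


Check all pairs for overlapping intervals.
Two intervals (s1,e1) and (s2,e2) overlap if s1 < e2 and s2 < e1.
v0 (9-16) vs v1..v7: overlaps v2, v4, v7 -> 3
v1 (4-6) vs v2..v7: overlaps v3, v5, v6 -> 3
v2 (10-18) vs v3..v7: overlaps v4, v7 -> 2
v3 (1-6) vs v4..v7: overlaps v5, v6 -> 2
v4 (13-15) vs v5..v7: overlaps v7 -> 1
v5 (1-7) vs v6..v7: overlaps v6 -> 1
v6 (5-6) vs v7: overlaps none -> 0
Total overlapping pairs = 3 + 3 + 2 + 2 + 1 + 1 + 0 = 12

12


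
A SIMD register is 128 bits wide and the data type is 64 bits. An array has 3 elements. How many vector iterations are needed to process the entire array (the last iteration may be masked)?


Width = 128 / 64 = 2 elements per vector op
Iterations = ceil(3 / 2) = 2

2


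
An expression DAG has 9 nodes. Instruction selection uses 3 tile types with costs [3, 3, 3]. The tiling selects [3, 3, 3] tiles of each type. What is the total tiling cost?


Total cost = sum(count_i * cost_i)
= 3*3 + 3*3 + 3*3
= 27

27


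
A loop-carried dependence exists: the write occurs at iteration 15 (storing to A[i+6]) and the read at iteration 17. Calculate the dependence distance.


Distance = read iteration - write iteration
= 17 - 15 = 2

2


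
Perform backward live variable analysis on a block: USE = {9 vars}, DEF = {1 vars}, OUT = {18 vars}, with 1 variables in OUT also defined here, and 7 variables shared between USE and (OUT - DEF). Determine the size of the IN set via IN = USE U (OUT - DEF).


OUT - DEF: 18 - 1 = 17
|IN| = |USE| + |OUT - DEF| - |USE ∩ (OUT - DEF)| = 9 + 17 - 7 = 19

19


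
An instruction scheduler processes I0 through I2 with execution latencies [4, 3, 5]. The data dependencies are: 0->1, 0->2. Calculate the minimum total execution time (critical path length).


Compute longest path through dependency graph: dist(Ik) = max over predecessors of dist + latency(Ik).
dist(I0) = latency 4 = 4
dist(I1) = dist(I0) + 3 = 4 + 3 = 7
dist(I2) = dist(I0) + 5 = 4 + 5 = 9
Critical path = max dist = 9

9


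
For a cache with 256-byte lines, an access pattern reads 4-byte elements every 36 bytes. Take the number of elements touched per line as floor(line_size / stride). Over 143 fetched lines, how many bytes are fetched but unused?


Elements per line = floor(256 / 36) = 7
Bytes used per line = 7 * 4 = 28
Wasted per line = 256 - 28 = 228
Total wasted = 228 * 143 = 32604

32604


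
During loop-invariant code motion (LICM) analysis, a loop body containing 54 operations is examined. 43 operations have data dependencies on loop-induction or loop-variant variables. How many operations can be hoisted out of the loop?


Invariant candidates = total - loop-dependent
= 54 - 43 = 11

11


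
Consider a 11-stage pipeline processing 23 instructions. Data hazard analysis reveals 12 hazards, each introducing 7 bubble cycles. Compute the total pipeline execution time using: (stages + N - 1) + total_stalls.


Base cycles = 11 + 23 - 1 = 33
Total stalls = 12 * 7 = 84
Total = 33 + 84 = 117

117


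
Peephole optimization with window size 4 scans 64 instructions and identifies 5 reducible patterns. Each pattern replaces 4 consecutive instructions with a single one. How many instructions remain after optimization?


Each match removes 3 instructions.
Total removed = 5 * 3 = 15
Remaining = 64 - 15 = 49

49


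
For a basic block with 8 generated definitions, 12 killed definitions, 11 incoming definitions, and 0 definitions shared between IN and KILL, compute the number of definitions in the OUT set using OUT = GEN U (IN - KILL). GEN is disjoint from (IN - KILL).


IN - KILL: 11 - 0 = 11 surviving definitions
OUT = GEN + surviving = 8 + 11 = 19

19


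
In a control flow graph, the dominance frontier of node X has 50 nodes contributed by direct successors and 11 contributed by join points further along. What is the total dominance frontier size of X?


DF(X) = direct successor contributions + join point contributions
= 50 + 11 = 61

61


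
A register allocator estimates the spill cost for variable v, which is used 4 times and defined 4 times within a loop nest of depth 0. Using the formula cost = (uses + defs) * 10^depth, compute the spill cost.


uses + defs = 4 + 4 = 8
10^0 = 1
Spill cost = 8 * 1 = 8

8


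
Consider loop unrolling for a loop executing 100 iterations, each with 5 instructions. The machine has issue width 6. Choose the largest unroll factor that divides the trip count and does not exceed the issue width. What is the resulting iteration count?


Largest divisor of 100 <= 6 is 5
New iterations = 100 / 5 = 20

20


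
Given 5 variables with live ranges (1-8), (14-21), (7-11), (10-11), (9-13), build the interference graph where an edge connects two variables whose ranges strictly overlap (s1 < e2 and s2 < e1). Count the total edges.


Check all pairs for overlapping intervals.
Two intervals (s1,e1) and (s2,e2) overlap if s1 < e2 and s2 < e1.
v0 (1-8) vs v1..v4: overlaps v2 -> 1
v1 (14-21) vs v2..v4: overlaps none -> 0
v2 (7-11) vs v3..v4: overlaps v3, v4 -> 2
v3 (10-11) vs v4: overlaps v4 -> 1
Total overlapping pairs = 1 + 0 + 2 + 1 = 4

4


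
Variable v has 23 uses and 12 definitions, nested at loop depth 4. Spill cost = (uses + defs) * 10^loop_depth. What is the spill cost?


uses + defs = 23 + 12 = 35
10^4 = 10000
Spill cost = 35 * 10000 = 350000

350000


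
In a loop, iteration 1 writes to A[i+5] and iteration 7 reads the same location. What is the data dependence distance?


Distance = read iteration - write iteration
= 7 - 1 = 6

6


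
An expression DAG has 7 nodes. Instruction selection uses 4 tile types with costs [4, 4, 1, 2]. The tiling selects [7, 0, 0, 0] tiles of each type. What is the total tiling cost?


Total cost = sum(count_i * cost_i)
= 7*4 + 0*4 + 0*1 + 0*2
= 28

28


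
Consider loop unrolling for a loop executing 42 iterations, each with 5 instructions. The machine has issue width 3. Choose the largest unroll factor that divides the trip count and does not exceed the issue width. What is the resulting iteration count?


Largest divisor of 42 <= 3 is 3
New iterations = 42 / 3 = 14

14


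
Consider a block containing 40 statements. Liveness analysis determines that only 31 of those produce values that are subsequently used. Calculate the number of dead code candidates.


Dead code = total statements - live definitions
= 40 - 31 = 9

9


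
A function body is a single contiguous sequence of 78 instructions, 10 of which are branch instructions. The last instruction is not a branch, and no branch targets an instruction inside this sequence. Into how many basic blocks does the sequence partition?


With no in-sequence branch targets, the leaders are the first instruction plus the instruction after each branch.
Number of basic blocks = branches + 1
= 10 + 1 = 11

11


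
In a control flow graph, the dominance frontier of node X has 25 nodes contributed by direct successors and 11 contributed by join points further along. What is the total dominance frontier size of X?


DF(X) = direct successor contributions + join point contributions
= 25 + 11 = 36

36


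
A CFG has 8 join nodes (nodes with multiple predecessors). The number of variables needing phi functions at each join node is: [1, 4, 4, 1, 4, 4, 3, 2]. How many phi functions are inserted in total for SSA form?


Total phi functions = sum of phi functions at each join node
= 1 + 4 + 4 + 1 + 4 + 4 + 3 + 2 = 23

23


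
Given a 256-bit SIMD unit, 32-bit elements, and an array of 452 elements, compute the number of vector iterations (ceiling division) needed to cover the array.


Width = 256 / 32 = 8 elements per vector op
Iterations = ceil(452 / 8) = 57

57


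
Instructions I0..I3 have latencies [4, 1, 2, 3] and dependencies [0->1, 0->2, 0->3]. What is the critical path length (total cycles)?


Compute longest path through dependency graph: dist(Ik) = max over predecessors of dist + latency(Ik).
dist(I0) = latency 4 = 4
dist(I1) = dist(I0) + 1 = 4 + 1 = 5
dist(I2) = dist(I0) + 2 = 4 + 2 = 6
dist(I3) = dist(I0) + 3 = 4 + 3 = 7
Critical path = max dist = 7

7


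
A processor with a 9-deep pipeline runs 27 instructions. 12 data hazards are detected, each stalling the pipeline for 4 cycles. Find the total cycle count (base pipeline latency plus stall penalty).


Base cycles = 9 + 27 - 1 = 35
Total stalls = 12 * 4 = 48
Total = 35 + 48 = 83

83


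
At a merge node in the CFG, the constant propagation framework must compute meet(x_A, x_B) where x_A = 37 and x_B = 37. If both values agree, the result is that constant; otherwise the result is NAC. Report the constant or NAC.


Meet operation: if both paths give the same constant, result is that constant; if they differ, result is NAC (not-a-constant).
Path A: 37, Path B: 37 -> equal
Result: constant -> 37

37


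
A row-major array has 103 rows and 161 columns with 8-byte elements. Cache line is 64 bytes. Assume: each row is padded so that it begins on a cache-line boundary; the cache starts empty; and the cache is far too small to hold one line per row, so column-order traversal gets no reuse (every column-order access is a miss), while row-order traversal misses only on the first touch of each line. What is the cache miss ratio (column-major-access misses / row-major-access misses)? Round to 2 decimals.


Each row occupies 161 * 8 = 1288 bytes and starts on a line boundary, so it spans ceil(1288 / 64) = 21 cache lines.
Row-major traversal misses (one per line touched): 103 * ceil(161 * 8 / 64) = 2163
Column-major traversal misses (no reuse, every access misses): 103 * 161 = 16583
Ratio = 16583 / 2163 = 7.67

7.67


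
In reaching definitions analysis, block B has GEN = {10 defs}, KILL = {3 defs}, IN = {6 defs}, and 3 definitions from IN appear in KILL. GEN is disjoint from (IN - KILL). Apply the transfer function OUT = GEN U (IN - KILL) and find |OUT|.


IN - KILL: 6 - 3 = 3 surviving definitions
OUT = GEN + surviving = 10 + 3 = 13

13


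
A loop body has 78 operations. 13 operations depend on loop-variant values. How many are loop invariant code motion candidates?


Invariant candidates = total - loop-dependent
= 78 - 13 = 65

65


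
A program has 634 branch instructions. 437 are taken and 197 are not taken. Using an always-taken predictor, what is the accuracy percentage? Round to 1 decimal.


Predictor: always-taken
Correct predictions = 437
Accuracy = 437 / 634 * 100 = 68.9%

68.9


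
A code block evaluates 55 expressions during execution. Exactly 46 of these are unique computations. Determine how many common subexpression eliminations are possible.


CSE count = total expressions - unique expressions
= 55 - 46 = 9

9


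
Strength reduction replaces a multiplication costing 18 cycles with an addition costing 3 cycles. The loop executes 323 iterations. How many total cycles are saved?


Per-iteration saving = 18 - 3 = 15
Total saved = 323 * 15 = 4845

4845


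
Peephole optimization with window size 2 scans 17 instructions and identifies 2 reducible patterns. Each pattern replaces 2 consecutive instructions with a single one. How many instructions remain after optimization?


Each match removes 1 instructions.
Total removed = 2 * 1 = 2
Remaining = 17 - 2 = 15

15


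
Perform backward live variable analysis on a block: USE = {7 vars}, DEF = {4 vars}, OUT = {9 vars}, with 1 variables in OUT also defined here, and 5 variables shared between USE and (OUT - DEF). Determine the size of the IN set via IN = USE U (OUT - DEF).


OUT - DEF: 9 - 1 = 8
|IN| = |USE| + |OUT - DEF| - |USE ∩ (OUT - DEF)| = 7 + 8 - 5 = 10

10


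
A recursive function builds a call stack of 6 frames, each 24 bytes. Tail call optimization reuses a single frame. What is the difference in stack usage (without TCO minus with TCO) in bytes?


Without TCO: 6 * 24 = 144 bytes
With TCO: reuse 1 frame = 24 bytes
Savings = 144 - 24 = 120

120


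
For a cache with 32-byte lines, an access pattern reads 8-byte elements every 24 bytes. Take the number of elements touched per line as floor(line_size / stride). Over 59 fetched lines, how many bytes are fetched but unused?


Elements per line = floor(32 / 24) = 1
Bytes used per line = 1 * 8 = 8
Wasted per line = 32 - 8 = 24
Total wasted = 24 * 59 = 1416

1416


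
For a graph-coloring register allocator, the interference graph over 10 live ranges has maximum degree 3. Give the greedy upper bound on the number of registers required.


Greedy coloring never needs more than (max_degree + 1) colors: when coloring a vertex, at most max_degree neighbors are already colored.
Upper bound = 3 + 1 = 4

4


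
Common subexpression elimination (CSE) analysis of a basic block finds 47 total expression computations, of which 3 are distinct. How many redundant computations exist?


CSE count = total expressions - unique expressions
= 47 - 3 = 44

44


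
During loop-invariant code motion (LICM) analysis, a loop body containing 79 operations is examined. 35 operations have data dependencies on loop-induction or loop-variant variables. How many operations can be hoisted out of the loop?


Invariant candidates = total - loop-dependent
= 79 - 35 = 44

44


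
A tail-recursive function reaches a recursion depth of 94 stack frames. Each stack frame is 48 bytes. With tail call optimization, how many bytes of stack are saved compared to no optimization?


Without TCO: 94 * 48 = 4512 bytes
With TCO: reuse 1 frame = 48 bytes
Savings = 4512 - 48 = 4464

4464


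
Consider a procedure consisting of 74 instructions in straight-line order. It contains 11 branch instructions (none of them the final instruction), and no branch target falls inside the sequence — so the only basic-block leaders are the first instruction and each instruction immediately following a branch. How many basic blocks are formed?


With no in-sequence branch targets, the leaders are the first instruction plus the instruction after each branch.
Number of basic blocks = branches + 1
= 11 + 1 = 12

12


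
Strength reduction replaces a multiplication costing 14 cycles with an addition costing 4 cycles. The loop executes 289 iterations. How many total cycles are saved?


Per-iteration saving = 14 - 4 = 10
Total saved = 289 * 10 = 2890

2890


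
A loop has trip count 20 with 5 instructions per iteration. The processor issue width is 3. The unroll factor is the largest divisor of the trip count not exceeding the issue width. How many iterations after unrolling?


Largest divisor of 20 <= 3 is 2
New iterations = 20 / 2 = 10

10


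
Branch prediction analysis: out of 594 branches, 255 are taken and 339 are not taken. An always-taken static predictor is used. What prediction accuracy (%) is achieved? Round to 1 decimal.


Predictor: always-taken
Correct predictions = 255
Accuracy = 255 / 594 * 100 = 42.9%

42.9


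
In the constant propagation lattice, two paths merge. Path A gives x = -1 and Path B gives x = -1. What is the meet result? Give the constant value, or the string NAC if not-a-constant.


Meet operation: if both paths give the same constant, result is that constant; if they differ, result is NAC (not-a-constant).
Path A: -1, Path B: -1 -> equal
Result: constant -> -1

-1


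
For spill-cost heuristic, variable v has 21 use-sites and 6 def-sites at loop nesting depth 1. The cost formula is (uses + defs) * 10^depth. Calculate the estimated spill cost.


uses + defs = 21 + 6 = 27
10^1 = 10
Spill cost = 27 * 10 = 270

270


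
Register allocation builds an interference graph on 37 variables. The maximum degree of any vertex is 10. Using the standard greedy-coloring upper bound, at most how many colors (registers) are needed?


Greedy coloring never needs more than (max_degree + 1) colors: when coloring a vertex, at most max_degree neighbors are already colored.
Upper bound = 10 + 1 = 11

11


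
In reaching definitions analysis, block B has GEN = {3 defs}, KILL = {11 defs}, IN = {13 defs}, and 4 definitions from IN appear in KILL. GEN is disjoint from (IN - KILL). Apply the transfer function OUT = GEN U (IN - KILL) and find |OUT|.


IN - KILL: 13 - 4 = 9 surviving definitions
OUT = GEN + surviving = 3 + 9 = 12

12


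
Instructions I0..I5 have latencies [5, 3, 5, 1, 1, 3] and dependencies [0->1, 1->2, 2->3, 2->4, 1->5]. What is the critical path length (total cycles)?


Compute longest path through dependency graph: dist(Ik) = max over predecessors of dist + latency(Ik).
dist(I0) = latency 5 = 5
dist(I1) = dist(I0) + 3 = 5 + 3 = 8
dist(I2) = dist(I1) + 5 = 8 + 5 = 13
dist(I3) = dist(I2) + 1 = 13 + 1 = 14
dist(I4) = dist(I2) + 1 = 13 + 1 = 14
dist(I5) = dist(I1) + 3 = 8 + 3 = 11
Critical path = max dist = 14

14


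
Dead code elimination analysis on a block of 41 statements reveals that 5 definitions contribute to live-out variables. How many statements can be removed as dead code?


Dead code = total statements - live definitions
= 41 - 5 = 36

36


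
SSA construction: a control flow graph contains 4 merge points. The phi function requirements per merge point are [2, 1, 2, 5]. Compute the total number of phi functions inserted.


Total phi functions = sum of phi functions at each join node
= 2 + 1 + 2 + 5 = 10

10


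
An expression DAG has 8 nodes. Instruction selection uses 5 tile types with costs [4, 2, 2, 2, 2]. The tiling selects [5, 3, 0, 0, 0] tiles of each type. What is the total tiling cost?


Total cost = sum(count_i * cost_i)
= 5*4 + 3*2 + 0*2 + 0*2 + 0*2
= 26

26


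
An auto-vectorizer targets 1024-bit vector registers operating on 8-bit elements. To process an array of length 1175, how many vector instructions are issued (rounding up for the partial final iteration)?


Width = 1024 / 8 = 128 elements per vector op
Iterations = ceil(1175 / 128) = 10

10


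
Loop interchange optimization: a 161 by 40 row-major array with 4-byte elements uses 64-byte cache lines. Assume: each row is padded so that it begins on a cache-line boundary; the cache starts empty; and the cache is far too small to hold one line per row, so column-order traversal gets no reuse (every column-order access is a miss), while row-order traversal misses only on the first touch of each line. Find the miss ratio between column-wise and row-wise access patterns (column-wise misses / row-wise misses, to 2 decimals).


Each row occupies 40 * 4 = 160 bytes and starts on a line boundary, so it spans ceil(160 / 64) = 3 cache lines.
Row-major traversal misses (one per line touched): 161 * ceil(40 * 4 / 64) = 483
Column-major traversal misses (no reuse, every access misses): 161 * 40 = 6440
Ratio = 6440 / 483 = 13.33

13.33


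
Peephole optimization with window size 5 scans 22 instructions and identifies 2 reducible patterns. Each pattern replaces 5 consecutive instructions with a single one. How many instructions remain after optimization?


Each match removes 4 instructions.
Total removed = 2 * 4 = 8
Remaining = 22 - 8 = 14

14


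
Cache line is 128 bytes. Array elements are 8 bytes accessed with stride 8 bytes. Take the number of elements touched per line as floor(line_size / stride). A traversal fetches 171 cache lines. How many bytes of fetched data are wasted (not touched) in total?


Elements per line = floor(128 / 8) = 16
Bytes used per line = 16 * 8 = 128
Wasted per line = 128 - 128 = 0
Total wasted = 0 * 171 = 0

0


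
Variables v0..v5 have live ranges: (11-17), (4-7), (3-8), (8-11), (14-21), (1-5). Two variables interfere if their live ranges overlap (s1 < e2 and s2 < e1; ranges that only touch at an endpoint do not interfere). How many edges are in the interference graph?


Check all pairs for overlapping intervals.
Two intervals (s1,e1) and (s2,e2) overlap if s1 < e2 and s2 < e1.
v0 (11-17) vs v1..v5: overlaps v4 -> 1
v1 (4-7) vs v2..v5: overlaps v2, v5 -> 2
v2 (3-8) vs v3..v5: overlaps v5 -> 1
v3 (8-11) vs v4..v5: overlaps none -> 0
v4 (14-21) vs v5: overlaps none -> 0
Total overlapping pairs = 1 + 2 + 1 + 0 + 0 = 4

4


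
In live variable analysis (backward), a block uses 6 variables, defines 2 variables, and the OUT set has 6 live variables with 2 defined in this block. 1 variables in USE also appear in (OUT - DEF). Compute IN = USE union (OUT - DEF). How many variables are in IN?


OUT - DEF: 6 - 2 = 4
|IN| = |USE| + |OUT - DEF| - |USE ∩ (OUT - DEF)| = 6 + 4 - 1 = 9

9


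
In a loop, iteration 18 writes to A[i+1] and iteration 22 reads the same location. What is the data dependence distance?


Distance = read iteration - write iteration
= 22 - 18 = 4

4


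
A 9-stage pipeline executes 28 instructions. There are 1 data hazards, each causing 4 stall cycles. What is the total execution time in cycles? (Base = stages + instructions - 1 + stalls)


Base cycles = 9 + 28 - 1 = 36
Total stalls = 1 * 4 = 4
Total = 36 + 4 = 40

40


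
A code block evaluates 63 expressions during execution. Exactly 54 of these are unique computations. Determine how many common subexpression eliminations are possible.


CSE count = total expressions - unique expressions
= 63 - 54 = 9

9


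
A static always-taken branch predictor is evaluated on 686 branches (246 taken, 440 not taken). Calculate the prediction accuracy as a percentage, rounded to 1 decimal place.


Predictor: always-taken
Correct predictions = 246
Accuracy = 246 / 686 * 100 = 35.9%

35.9


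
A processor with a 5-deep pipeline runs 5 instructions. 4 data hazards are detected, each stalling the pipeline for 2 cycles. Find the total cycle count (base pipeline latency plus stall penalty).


Base cycles = 5 + 5 - 1 = 9
Total stalls = 4 * 2 = 8
Total = 9 + 8 = 17

17


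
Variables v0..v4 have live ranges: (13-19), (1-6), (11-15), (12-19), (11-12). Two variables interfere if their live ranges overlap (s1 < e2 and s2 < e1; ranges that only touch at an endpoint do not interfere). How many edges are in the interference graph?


Check all pairs for overlapping intervals.
Two intervals (s1,e1) and (s2,e2) overlap if s1 < e2 and s2 < e1.
v0 (13-19) vs v1..v4: overlaps v2, v3 -> 2
v1 (1-6) vs v2..v4: overlaps none -> 0
v2 (11-15) vs v3..v4: overlaps v3, v4 -> 2
v3 (12-19) vs v4: overlaps none -> 0
Total overlapping pairs = 2 + 0 + 2 + 0 = 4

4


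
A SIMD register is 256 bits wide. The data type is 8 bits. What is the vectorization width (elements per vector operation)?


Width = SIMD bits / data type bits
= 256 / 8 = 32

32


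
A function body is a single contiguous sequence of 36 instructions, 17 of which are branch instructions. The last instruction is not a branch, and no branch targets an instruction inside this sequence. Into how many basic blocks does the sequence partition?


With no in-sequence branch targets, the leaders are the first instruction plus the instruction after each branch.
Number of basic blocks = branches + 1
= 17 + 1 = 18

18


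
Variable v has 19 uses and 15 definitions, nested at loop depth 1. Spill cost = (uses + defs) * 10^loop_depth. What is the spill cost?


uses + defs = 19 + 15 = 34
10^1 = 10
Spill cost = 34 * 10 = 340

340


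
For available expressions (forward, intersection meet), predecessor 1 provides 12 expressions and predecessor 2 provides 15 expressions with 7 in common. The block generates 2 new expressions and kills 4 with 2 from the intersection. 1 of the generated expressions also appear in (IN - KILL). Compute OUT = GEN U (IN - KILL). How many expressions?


IN = intersection of predecessors = 7
IN - KILL = 7 - 2 = 5
|OUT| = |GEN| + |IN - KILL| - |GEN ∩ (IN - KILL)| = 2 + 5 - 1 = 6

6


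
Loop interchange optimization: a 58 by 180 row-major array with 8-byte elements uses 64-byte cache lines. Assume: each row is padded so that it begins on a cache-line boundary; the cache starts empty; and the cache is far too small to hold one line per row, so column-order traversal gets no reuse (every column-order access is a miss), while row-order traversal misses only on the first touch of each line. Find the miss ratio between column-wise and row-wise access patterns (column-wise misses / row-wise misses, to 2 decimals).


Each row occupies 180 * 8 = 1440 bytes and starts on a line boundary, so it spans ceil(1440 / 64) = 23 cache lines.
Row-major traversal misses (one per line touched): 58 * ceil(180 * 8 / 64) = 1334
Column-major traversal misses (no reuse, every access misses): 58 * 180 = 10440
Ratio = 10440 / 1334 = 7.83

7.83


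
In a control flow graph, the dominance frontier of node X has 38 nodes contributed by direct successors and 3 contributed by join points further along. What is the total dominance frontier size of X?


DF(X) = direct successor contributions + join point contributions
= 38 + 3 = 41

41


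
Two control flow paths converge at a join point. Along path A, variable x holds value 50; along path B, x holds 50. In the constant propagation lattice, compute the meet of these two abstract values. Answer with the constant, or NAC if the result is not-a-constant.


Meet operation: if both paths give the same constant, result is that constant; if they differ, result is NAC (not-a-constant).
Path A: 50, Path B: 50 -> equal
Result: constant -> 50

50


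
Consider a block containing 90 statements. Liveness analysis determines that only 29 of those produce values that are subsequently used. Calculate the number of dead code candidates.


Dead code = total statements - live definitions
= 90 - 29 = 61

61


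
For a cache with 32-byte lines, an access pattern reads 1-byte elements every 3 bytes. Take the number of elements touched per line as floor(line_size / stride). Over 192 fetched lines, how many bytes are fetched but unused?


Elements per line = floor(32 / 3) = 10
Bytes used per line = 10 * 1 = 10
Wasted per line = 32 - 10 = 22
Total wasted = 22 * 192 = 4224

4224


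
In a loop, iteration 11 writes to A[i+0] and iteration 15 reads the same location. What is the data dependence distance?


Distance = read iteration - write iteration
= 15 - 11 = 4

4


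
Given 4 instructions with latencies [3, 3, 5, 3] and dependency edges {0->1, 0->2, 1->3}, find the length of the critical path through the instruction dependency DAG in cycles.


Compute longest path through dependency graph: dist(Ik) = max over predecessors of dist + latency(Ik).
dist(I0) = latency 3 = 3
dist(I1) = dist(I0) + 3 = 3 + 3 = 6
dist(I2) = dist(I0) + 5 = 3 + 5 = 8
dist(I3) = dist(I1) + 3 = 6 + 3 = 9
Critical path = max dist = 9

9


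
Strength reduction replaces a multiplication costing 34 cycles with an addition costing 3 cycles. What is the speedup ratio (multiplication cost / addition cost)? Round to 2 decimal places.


Ratio = mult_cost / add_cost = 34 / 3 = 11.33

11.33


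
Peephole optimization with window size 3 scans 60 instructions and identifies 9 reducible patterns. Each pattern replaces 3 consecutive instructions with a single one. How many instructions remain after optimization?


Each match removes 2 instructions.
Total removed = 9 * 2 = 18
Remaining = 60 - 18 = 42

42


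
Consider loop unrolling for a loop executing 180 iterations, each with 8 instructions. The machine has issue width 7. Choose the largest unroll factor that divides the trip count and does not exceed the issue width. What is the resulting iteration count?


Largest divisor of 180 <= 7 is 6
New iterations = 180 / 6 = 30

30


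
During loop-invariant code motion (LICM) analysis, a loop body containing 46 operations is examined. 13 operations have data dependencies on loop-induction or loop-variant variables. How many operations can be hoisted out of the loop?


Invariant candidates = total - loop-dependent
= 46 - 13 = 33

33


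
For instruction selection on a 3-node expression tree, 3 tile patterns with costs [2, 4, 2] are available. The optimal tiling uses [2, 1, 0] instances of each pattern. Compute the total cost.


Total cost = sum(count_i * cost_i)
= 2*2 + 1*4 + 0*2
= 8

8
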